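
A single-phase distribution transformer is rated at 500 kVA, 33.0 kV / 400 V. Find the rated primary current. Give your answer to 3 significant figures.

I_p = S/V_p = 500000/33000 = 15.2 A.

I_p ≈ 15.2 A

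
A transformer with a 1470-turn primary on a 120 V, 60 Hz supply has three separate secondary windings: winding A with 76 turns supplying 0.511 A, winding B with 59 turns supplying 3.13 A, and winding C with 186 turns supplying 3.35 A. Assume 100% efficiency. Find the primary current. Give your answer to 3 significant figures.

I_p ≈ 0.576 A

V_A = 120 × 76/1470 = 6.2041 V; V_B = 120 × 59/1470 = 4.8163 V; V_C = 120 × 186/1470 = 15.184 V.
P_out = V_A I_A + V_B I_B + V_C I_C = 6.2041×0.511 + 4.8163×3.13 + 15.184×3.35 = 3.1703 + 15.075 + 50.865 = 69.111 W.
Ideal ⇒ P_in = P_out, so I_p = P_out/V_p = 69.111/120 = 0.576 A.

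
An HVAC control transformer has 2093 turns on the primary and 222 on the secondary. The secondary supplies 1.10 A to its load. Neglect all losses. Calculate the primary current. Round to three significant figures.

I_p ≈ 0.117 A

For an ideal transformer I_p/I_s = N_s/N_p, so I_p = 1.10 × 222/2093 = 0.117 A.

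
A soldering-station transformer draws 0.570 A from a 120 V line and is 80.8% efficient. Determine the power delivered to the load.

P_in = V_p I_p = 120 × 0.570 = 68.400 W.
P_out = η P_in = 0.808 × 68.400 = 55.3 W.

P_out ≈ 55.3 W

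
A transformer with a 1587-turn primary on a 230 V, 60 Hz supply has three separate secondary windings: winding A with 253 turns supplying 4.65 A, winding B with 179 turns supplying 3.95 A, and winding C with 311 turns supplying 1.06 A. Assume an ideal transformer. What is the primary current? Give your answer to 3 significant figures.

V_A = 230 × 253/1587 = 36.667 V; V_B = 230 × 179/1587 = 25.942 V; V_C = 230 × 311/1587 = 45.072 V.
P_out = V_A I_A + V_B I_B + V_C I_C = 36.667×4.65 + 25.942×3.95 + 45.072×1.06 = 170.50 + 102.47 + 47.777 = 320.75 W.
Ideal ⇒ P_in = P_out, so I_p = P_out/V_p = 320.75/230 = 1.39 A.

I_p ≈ 1.39 A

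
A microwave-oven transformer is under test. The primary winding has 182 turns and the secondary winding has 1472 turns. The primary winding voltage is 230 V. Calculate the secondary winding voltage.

V_s ≈ 1860 V

V_s/V_p = N_s/N_p, so V_s = 230 × 1472/182 = 1860 V.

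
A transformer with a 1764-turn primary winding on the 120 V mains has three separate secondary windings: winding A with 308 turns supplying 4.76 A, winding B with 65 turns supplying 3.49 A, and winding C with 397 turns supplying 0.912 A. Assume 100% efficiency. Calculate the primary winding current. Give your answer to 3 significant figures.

V_A = 120 × 308/1764 = 20.952 V; V_B = 120 × 65/1764 = 4.4218 V; V_C = 120 × 397/1764 = 27.007 V.
P_out = V_A I_A + V_B I_B + V_C I_C = 20.952×4.76 + 4.4218×3.49 + 27.007×0.912 = 99.733 + 15.432 + 24.630 = 139.80 W.
Ideal ⇒ P_in = P_out, so I_p = P_out/V_p = 139.80/120 = 1.16 A.

I_p ≈ 1.16 A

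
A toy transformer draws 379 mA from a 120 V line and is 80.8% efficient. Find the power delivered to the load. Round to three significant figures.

P_in = V_p I_p = 120 × 0.379 = 45.480 W.
P_out = η P_in = 0.808 × 45.480 = 36.7 W.

P_out ≈ 36.7 W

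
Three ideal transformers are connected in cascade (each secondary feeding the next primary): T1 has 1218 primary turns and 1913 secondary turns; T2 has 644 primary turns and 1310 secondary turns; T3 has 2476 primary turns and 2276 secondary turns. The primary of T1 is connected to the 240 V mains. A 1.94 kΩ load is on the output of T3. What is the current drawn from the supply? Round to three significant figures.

Secondary of T1: V = 240.00 × 1913/1218 = 376.95 V.
Secondary of T2: V = 376.95 × 1310/644 = 766.77 V.
Secondary of T3: V = 766.77 × 2276/2476 = 704.83 V.
I_load = 704.83/1940 = 0.36332 A, so P_out = 704.83 × 0.36332 = 256.08 W.
All ideal ⇒ P_in = P_out, so I_supply = 256.08/240 = 1.07 A.

I_supply ≈ 1.07 A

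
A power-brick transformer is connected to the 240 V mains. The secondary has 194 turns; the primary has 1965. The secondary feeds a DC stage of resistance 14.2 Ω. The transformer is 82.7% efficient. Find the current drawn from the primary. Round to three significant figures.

I_p ≈ 0.199 A

V_s = 240 × 194/1965 = 23.695 V.
I_s = V_s/R = 23.695/14.2 = 1.6686 A.
P_out = V_s I_s = 23.695 × 1.6686 = 39.538 W.
P_in = P_out/η = 39.538/0.827 = 47.809 W.
I_p = P_in/V_p = 47.809/240 = 0.199 A.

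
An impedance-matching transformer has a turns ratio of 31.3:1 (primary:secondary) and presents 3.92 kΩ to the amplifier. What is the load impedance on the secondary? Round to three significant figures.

Z_s ≈ 4.00 Ω

Z_s = Z_p/(N_p/N_s)² = 3920/31.3² = 4.00 Ω.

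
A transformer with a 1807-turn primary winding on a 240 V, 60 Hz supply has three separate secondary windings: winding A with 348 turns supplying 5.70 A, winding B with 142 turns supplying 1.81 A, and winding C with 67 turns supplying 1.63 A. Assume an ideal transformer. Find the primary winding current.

I_p ≈ 1.30 A

V_A = 240 × 348/1807 = 46.220 V; V_B = 240 × 142/1807 = 18.860 V; V_C = 240 × 67/1807 = 8.8987 V.
P_out = V_A I_A + V_B I_B + V_C I_C = 46.220×5.70 + 18.860×1.81 + 8.8987×1.63 = 263.46 + 34.137 + 14.505 = 312.10 W.
Ideal ⇒ P_in = P_out, so I_p = P_out/V_p = 312.10/240 = 1.30 A.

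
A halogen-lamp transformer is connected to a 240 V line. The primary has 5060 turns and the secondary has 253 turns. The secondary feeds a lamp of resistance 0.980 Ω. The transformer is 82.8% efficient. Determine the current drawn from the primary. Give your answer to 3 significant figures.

I_p ≈ 0.739 A

V_s = 240 × 253/5060 = 12.000 V.
I_s = V_s/R = 12.000/0.980 = 12.245 A.
P_out = V_s I_s = 12.000 × 12.245 = 146.94 W.
P_in = P_out/η = 146.94/0.828 = 177.46 W.
I_p = P_in/V_p = 177.46/240 = 0.739 A.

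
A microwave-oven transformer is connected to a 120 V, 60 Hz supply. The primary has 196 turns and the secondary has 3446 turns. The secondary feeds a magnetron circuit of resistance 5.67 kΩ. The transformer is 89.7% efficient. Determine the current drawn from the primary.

I_p ≈ 7.29 A

V_s = 120 × 3446/196 = 2109.8 V.
I_s = V_s/R = 2109.8/5670 = 0.37210 A.
P_out = V_s I_s = 2109.8 × 0.37210 = 785.05 W.
P_in = P_out/η = 785.05/0.897 = 875.20 W.
I_p = P_in/V_p = 875.20/120 = 7.29 A.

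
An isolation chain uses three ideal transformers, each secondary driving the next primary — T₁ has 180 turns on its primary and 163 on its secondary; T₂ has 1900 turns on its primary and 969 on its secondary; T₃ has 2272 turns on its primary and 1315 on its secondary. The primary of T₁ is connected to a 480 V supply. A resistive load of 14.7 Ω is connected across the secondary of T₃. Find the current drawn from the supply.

I_supply ≈ 2.33 A

Secondary of T₁: V = 480.00 × 163/180 = 434.67 V.
Secondary of T₂: V = 434.67 × 969/1900 = 221.68 V.
Secondary of T₃: V = 221.68 × 1315/2272 = 128.31 V.
I_load = 128.31/14.7 = 8.7282 A, so P_out = 128.31 × 8.7282 = 1119.9 W.
All ideal ⇒ P_in = P_out, so I_supply = 1119.9/480 = 2.33 A.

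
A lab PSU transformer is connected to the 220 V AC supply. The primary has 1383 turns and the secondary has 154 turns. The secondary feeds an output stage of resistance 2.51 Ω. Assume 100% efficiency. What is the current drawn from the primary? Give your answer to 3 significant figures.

V_s = V_p × N_s/N_p = 220 × 154/1383 = 24.497 V.
I_s = V_s/R = 24.497/2.51 = 9.7599 A.
For an ideal transformer I_p N_p = I_s N_s, so I_p = 9.7599 × 154/1383 = 1.09 A.

I_p ≈ 1.09 A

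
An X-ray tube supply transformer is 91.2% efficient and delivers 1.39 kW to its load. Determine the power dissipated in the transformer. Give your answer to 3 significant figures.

P_in = P_out/η = 1390/0.912 = 1524.12 W.
P_loss = P_in − P_out = 1524.12 − 1390 = 134 W.

P_loss ≈ 134 W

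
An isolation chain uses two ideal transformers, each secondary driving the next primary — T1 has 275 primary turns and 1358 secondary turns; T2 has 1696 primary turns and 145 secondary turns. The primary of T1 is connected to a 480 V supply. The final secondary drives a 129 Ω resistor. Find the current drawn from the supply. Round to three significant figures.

I_supply ≈ 0.663 A

After T1: V = 480.00 × 1358/275 = 2370.3 V.
After T2: V = 2370.3 × 145/1696 = 202.65 V.
I_load = 202.65/129 = 1.5709 A, so P_out = 202.65 × 1.5709 = 318.35 W.
All ideal ⇒ P_in = P_out, so I_supply = 318.35/480 = 0.663 A.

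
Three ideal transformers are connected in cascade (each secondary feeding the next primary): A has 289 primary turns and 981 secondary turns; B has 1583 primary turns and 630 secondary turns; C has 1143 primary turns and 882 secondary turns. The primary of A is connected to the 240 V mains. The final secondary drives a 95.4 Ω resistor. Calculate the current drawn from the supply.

I_supply ≈ 2.73 A

Secondary of A: V = 240.00 × 981/289 = 814.67 V.
Secondary of B: V = 814.67 × 630/1583 = 324.22 V.
Secondary of C: V = 324.22 × 882/1143 = 250.19 V.
I_load = 250.19/95.4 = 2.6225 A, so P_out = 250.19 × 2.6225 = 656.12 W.
All ideal ⇒ P_in = P_out, so I_supply = 656.12/240 = 2.73 A.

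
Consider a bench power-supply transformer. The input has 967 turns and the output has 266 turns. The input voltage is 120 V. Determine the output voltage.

V_out/V_in = N_out/N_in, so V_out = 120 × 266/967 = 33.0 V.

V_out ≈ 33.0 V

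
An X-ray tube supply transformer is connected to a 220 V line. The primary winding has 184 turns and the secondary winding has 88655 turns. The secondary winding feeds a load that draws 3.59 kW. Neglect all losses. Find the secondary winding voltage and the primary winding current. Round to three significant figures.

V_s ≈ 106000 V, I_p ≈ 16.3 A

V_s = V_p × N_s/N_p = 220 × 88655/184 = 106000 V.
I_s = P/V_s = 3590/106000 = 0.033868 A.
I_p = I_s × N_s/N_p = 0.033868 × 88655/184 = 16.3 A.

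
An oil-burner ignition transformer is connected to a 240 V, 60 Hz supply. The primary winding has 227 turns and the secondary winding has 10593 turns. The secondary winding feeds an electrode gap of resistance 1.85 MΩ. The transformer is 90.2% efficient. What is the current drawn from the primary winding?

V_s = 240 × 10593/227 = 11200 V.
I_s = V_s/R = 11200/(1.85×10^6) = 0.0060539 A.
P_out = V_s I_s = 11200 × 0.0060539 = 67.801 W.
P_in = P_out/η = 67.801/0.902 = 75.168 W.
I_p = P_in/V_p = 75.168/240 = 0.313 A.

I_p ≈ 0.313 A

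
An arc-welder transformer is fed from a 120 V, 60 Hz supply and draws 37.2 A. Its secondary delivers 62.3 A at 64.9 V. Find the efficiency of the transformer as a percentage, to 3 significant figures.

η ≈ 90.6%

P_in = 120 × 37.2 = 4464.00 W.
P_out = 64.9 × 62.3 = 4043.27 W.
η = P_out/P_in = 4043.27/4464.00 = 0.906.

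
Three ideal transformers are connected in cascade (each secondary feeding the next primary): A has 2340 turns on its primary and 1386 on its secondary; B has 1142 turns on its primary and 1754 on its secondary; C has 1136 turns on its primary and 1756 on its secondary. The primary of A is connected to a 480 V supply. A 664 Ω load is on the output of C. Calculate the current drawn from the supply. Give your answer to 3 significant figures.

Secondary of A: V = 480.00 × 1386/2340 = 284.31 V.
Secondary of B: V = 284.31 × 1754/1142 = 436.67 V.
Secondary of C: V = 436.67 × 1756/1136 = 674.99 V.
I_load = 674.99/664 = 1.0166 A, so P_out = 674.99 × 1.0166 = 686.16 W.
All ideal ⇒ P_in = P_out, so I_supply = 686.16/480 = 1.43 A.

I_supply ≈ 1.43 A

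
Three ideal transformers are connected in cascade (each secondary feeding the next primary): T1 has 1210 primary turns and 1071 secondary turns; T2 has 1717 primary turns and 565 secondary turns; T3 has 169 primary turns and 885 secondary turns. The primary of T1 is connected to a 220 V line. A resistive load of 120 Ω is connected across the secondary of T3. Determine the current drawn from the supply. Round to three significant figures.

I_supply ≈ 4.27 A

After T1: V = 220.00 × 1071/1210 = 194.73 V.
After T2: V = 194.73 × 565/1717 = 64.077 V.
After T3: V = 64.077 × 885/169 = 335.55 V.
I_load = 335.55/120 = 2.7963 A, so P_out = 335.55 × 2.7963 = 938.30 W.
All ideal ⇒ P_in = P_out, so I_supply = 938.30/220 = 4.27 A.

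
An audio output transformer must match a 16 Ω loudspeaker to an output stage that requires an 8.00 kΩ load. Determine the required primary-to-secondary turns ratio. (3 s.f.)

N_p/N_s ≈ 22.4

Z_p/Z_s = (N_p/N_s)², so N_p/N_s = √(8000/16) = √500 = 22.4.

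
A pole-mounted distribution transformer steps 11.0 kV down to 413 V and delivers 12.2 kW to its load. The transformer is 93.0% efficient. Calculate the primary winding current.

I_p ≈ 1.19 A

P_in = P_out/η = 12200/0.930 = 13118 W.
I_p = P_in/V_p = 13118/11000 = 1.19 A.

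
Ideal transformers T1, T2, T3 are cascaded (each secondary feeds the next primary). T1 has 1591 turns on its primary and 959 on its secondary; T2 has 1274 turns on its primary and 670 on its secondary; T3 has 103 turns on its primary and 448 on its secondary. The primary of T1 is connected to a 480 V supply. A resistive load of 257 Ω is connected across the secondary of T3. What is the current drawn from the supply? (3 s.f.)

Secondary of T1: V = 480.00 × 959/1591 = 289.33 V.
Secondary of T2: V = 289.33 × 670/1274 = 152.16 V.
Secondary of T3: V = 152.16 × 448/103 = 661.81 V.
I_load = 661.81/257 = 2.5752 A, so P_out = 661.81 × 2.5752 = 1704.3 W.
All ideal ⇒ P_in = P_out, so I_supply = 1704.3/480 = 3.55 A.

I_supply ≈ 3.55 A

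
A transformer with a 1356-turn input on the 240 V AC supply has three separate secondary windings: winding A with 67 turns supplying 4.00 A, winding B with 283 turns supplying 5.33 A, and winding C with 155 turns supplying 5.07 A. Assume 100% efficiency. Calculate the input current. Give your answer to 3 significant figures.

I_in ≈ 1.89 A

V_A = 240 × 67/1356 = 11.858 V; V_B = 240 × 283/1356 = 50.088 V; V_C = 240 × 155/1356 = 27.434 V.
P_out = V_A I_A + V_B I_B + V_C I_C = 11.858×4.00 + 50.088×5.33 + 27.434×5.07 = 47.434 + 266.97 + 139.09 = 453.49 W.
Ideal ⇒ P_in = P_out, so I_in = P_out/V_in = 453.49/240 = 1.89 A.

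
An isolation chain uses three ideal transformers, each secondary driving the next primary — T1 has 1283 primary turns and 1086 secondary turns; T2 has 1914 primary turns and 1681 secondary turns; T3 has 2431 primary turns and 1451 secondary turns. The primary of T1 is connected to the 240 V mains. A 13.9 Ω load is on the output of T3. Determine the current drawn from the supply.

I_supply ≈ 3.40 A

After T1: V = 240.00 × 1086/1283 = 203.15 V.
After T2: V = 203.15 × 1681/1914 = 178.42 V.
After T3: V = 178.42 × 1451/2431 = 106.49 V.
I_load = 106.49/13.9 = 7.6614 A, so P_out = 106.49 × 7.6614 = 815.89 W.
All ideal ⇒ P_in = P_out, so I_supply = 815.89/240 = 3.40 A.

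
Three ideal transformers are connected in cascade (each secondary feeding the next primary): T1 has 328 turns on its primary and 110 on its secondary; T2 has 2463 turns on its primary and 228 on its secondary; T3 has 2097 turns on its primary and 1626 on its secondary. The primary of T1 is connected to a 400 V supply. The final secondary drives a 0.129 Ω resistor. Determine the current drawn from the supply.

Secondary of T1: V = 400.00 × 110/328 = 134.15 V.
Secondary of T2: V = 134.15 × 228/2463 = 12.418 V.
Secondary of T3: V = 12.418 × 1626/2097 = 9.6288 V.
I_load = 9.6288/0.129 = 74.642 A, so P_out = 9.6288 × 74.642 = 718.71 W.
All ideal ⇒ P_in = P_out, so I_supply = 718.71/400 = 1.80 A.

I_supply ≈ 1.80 A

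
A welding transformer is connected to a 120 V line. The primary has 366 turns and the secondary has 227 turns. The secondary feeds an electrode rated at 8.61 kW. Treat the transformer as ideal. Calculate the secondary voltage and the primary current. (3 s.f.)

V_s = V_p × N_s/N_p = 120 × 227/366 = 74.426 V.
I_s = P/V_s = 8610/74.426 = 115.69 A.
I_p = I_s × N_s/N_p = 115.69 × 227/366 = 71.8 A.

V_s ≈ 74.4 V, I_p ≈ 71.8 A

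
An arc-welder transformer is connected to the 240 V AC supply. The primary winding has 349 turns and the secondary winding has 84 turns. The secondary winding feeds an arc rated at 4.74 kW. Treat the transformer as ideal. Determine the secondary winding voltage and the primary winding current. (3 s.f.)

V_s ≈ 57.8 V, I_p ≈ 19.8 A

V_s = V_p × N_s/N_p = 240 × 84/349 = 57.765 V.
I_s = P/V_s = 4740/57.765 = 82.057 A.
I_p = I_s × N_s/N_p = 82.057 × 84/349 = 19.8 A.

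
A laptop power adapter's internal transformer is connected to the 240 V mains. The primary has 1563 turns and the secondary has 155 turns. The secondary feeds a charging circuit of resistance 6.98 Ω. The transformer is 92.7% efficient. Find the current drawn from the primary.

V_s = 240 × 155/1563 = 23.800 V.
I_s = V_s/R = 23.800/6.98 = 3.4098 A.
P_out = V_s I_s = 23.800 × 3.4098 = 81.154 W.
P_in = P_out/η = 81.154/0.927 = 87.545 W.
I_p = P_in/V_p = 87.545/240 = 0.365 A.

I_p ≈ 0.365 A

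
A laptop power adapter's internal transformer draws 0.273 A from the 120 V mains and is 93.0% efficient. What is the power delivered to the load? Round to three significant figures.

P_in = V_p I_p = 120 × 0.273 = 32.760 W.
P_out = η P_in = 0.930 × 32.760 = 30.5 W.

P_out ≈ 30.5 W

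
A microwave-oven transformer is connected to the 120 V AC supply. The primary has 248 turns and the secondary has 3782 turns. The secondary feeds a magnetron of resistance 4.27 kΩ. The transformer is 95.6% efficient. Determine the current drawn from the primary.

I_p ≈ 6.84 A

V_s = 120 × 3782/248 = 1830.0 V.
I_s = V_s/R = 1830.0/4270 = 0.42857 A.
P_out = V_s I_s = 1830.0 × 0.42857 = 784.29 W.
P_in = P_out/η = 784.29/0.956 = 820.38 W.
I_p = P_in/V_p = 820.38/120 = 6.84 A.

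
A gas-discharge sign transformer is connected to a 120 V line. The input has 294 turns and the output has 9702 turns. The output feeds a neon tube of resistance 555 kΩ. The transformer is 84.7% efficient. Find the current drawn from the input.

I_in ≈ 0.278 A

V_out = 120 × 9702/294 = 3960.0 V.
I_out = V_out/R = 3960.0/555000 = 0.0071351 A.
P_out = V_out I_out = 3960.0 × 0.0071351 = 28.255 W.
P_in = P_out/η = 28.255/0.847 = 33.359 W.
I_in = P_in/V_in = 33.359/120 = 0.278 A.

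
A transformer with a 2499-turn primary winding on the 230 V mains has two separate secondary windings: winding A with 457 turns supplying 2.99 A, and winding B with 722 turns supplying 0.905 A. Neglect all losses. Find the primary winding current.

V_A = 230 × 457/2499 = 42.061 V; V_B = 230 × 722/2499 = 66.451 V.
P_out = V_A I_A + V_B I_B = 42.061×2.99 + 66.451×0.905 = 125.76 + 60.138 = 185.90 W.
Ideal ⇒ P_in = P_out, so I_p = P_out/V_p = 185.90/230 = 0.808 A.

I_p ≈ 0.808 A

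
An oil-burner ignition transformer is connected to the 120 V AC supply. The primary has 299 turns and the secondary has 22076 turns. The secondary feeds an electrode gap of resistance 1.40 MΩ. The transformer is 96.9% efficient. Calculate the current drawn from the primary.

I_p ≈ 0.482 A

V_s = 120 × 22076/299 = 8859.9 V.
I_s = V_s/R = 8859.9/(1.40×10^6) = 0.0063285 A.
P_out = V_s I_s = 8859.9 × 0.0063285 = 56.070 W.
P_in = P_out/η = 56.070/0.969 = 57.864 W.
I_p = P_in/V_p = 57.864/120 = 0.482 A.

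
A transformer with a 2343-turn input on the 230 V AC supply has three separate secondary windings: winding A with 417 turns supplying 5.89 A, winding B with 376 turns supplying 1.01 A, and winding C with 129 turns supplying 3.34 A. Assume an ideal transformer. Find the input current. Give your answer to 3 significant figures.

I_in ≈ 1.39 A

V_A = 230 × 417/2343 = 40.935 V; V_B = 230 × 376/2343 = 36.910 V; V_C = 230 × 129/2343 = 12.663 V.
P_out = V_A I_A + V_B I_B + V_C I_C = 40.935×5.89 + 36.910×1.01 + 12.663×3.34 = 241.11 + 37.279 + 42.295 = 320.68 W.
Ideal ⇒ P_in = P_out, so I_in = P_out/V_in = 320.68/230 = 1.39 A.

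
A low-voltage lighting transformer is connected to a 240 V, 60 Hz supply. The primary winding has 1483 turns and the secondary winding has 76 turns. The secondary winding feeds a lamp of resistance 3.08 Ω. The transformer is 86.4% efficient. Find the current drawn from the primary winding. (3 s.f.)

I_p ≈ 0.237 A

V_s = 240 × 76/1483 = 12.299 V.
I_s = V_s/R = 12.299/3.08 = 3.9933 A.
P_out = V_s I_s = 12.299 × 3.9933 = 49.115 W.
P_in = P_out/η = 49.115/0.864 = 56.846 W.
I_p = P_in/V_p = 56.846/240 = 0.237 A.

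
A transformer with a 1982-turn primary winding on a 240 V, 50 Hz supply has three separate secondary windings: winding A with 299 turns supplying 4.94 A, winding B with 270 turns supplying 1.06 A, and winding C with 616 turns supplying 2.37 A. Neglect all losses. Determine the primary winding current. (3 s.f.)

I_p ≈ 1.63 A

V_A = 240 × 299/1982 = 36.206 V; V_B = 240 × 270/1982 = 32.694 V; V_C = 240 × 616/1982 = 74.591 V.
P_out = V_A I_A + V_B I_B + V_C I_C = 36.206×4.94 + 32.694×1.06 + 74.591×2.37 = 178.86 + 34.656 + 176.78 = 390.29 W.
Ideal ⇒ P_in = P_out, so I_p = P_out/V_p = 390.29/240 = 1.63 A.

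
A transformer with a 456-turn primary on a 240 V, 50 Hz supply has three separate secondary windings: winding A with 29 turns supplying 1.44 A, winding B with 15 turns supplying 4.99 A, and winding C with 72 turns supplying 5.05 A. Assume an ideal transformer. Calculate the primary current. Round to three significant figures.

I_p ≈ 1.05 A

V_A = 240 × 29/456 = 15.263 V; V_B = 240 × 15/456 = 7.8947 V; V_C = 240 × 72/456 = 37.895 V.
P_out = V_A I_A + V_B I_B + V_C I_C = 15.263×1.44 + 7.8947×4.99 + 37.895×5.05 = 21.979 + 39.395 + 191.37 = 252.74 W.
Ideal ⇒ P_in = P_out, so I_p = P_out/V_p = 252.74/240 = 1.05 A.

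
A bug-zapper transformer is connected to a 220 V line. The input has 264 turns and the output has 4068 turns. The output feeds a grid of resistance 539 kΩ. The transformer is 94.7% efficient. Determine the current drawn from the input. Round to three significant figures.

V_out = 220 × 4068/264 = 3390.0 V.
I_out = V_out/R = 3390.0/539000 = 0.0062894 A.
P_out = V_out I_out = 3390.0 × 0.0062894 = 21.321 W.
P_in = P_out/η = 21.321/0.947 = 22.514 W.
I_in = P_in/V_in = 22.514/220 = 0.102 A.

I_in ≈ 0.102 A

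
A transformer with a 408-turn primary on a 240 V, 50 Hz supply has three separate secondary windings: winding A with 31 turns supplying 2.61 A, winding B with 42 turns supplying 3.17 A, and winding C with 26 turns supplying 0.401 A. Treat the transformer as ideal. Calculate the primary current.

I_p ≈ 0.550 A

V_A = 240 × 31/408 = 18.235 V; V_B = 240 × 42/408 = 24.706 V; V_C = 240 × 26/408 = 15.294 V.
P_out = V_A I_A + V_B I_B + V_C I_C = 18.235×2.61 + 24.706×3.17 + 15.294×0.401 = 47.594 + 78.318 + 6.1329 = 132.04 W.
Ideal ⇒ P_in = P_out, so I_p = P_out/V_p = 132.04/240 = 0.550 A.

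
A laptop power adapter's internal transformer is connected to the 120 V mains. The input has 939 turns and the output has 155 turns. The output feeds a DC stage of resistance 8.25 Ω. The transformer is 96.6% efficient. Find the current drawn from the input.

V_out = 120 × 155/939 = 19.808 V.
I_out = V_out/R = 19.808/8.25 = 2.4010 A.
P_out = V_out I_out = 19.808 × 2.4010 = 47.560 W.
P_in = P_out/η = 47.560/0.966 = 49.234 W.
I_in = P_in/V_in = 49.234/120 = 0.410 A.

I_in ≈ 0.410 A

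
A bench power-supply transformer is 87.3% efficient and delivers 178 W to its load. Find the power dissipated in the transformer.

P_loss ≈ 25.9 W

P_in = P_out/η = 178/0.873 = 203.895 W.
P_loss = P_in − P_out = 203.895 − 178 = 25.9 W.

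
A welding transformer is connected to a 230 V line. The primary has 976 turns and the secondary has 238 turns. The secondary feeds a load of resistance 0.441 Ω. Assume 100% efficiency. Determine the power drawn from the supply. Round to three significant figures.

P ≈ 7130 W

V_s = V_p × N_s/N_p = 230 × 238/976 = 56.086 V.
I_s = V_s/R = 56.086/0.441 = 127.18 A.
I_p = I_s × N_s/N_p = 127.18 × 238/976 = 31.013 A.
P = V_p I_p = 230 × 31.013 = 7130 W.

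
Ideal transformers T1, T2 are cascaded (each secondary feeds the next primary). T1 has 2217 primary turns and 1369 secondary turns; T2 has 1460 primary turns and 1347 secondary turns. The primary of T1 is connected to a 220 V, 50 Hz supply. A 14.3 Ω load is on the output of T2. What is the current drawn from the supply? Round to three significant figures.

I_supply ≈ 4.99 A

After T1: V = 220.00 × 1369/2217 = 135.85 V.
After T2: V = 135.85 × 1347/1460 = 125.34 V.
I_load = 125.34/14.3 = 8.7647 A, so P_out = 125.34 × 8.7647 = 1098.5 W.
All ideal ⇒ P_in = P_out, so I_supply = 1098.5/220 = 4.99 A.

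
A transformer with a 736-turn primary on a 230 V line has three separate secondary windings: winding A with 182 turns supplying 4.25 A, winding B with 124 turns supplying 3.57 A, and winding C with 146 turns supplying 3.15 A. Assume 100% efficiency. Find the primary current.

V_A = 230 × 182/736 = 56.875 V; V_B = 230 × 124/736 = 38.750 V; V_C = 230 × 146/736 = 45.625 V.
P_out = V_A I_A + V_B I_B + V_C I_C = 56.875×4.25 + 38.750×3.57 + 45.625×3.15 = 241.72 + 138.34 + 143.72 = 523.77 W.
Ideal ⇒ P_in = P_out, so I_p = P_out/V_p = 523.77/230 = 2.28 A.

I_p ≈ 2.28 A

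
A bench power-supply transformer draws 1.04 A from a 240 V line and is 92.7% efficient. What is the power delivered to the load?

P_in = V_p I_p = 240 × 1.04 = 249.60 W.
P_out = η P_in = 0.927 × 249.60 = 231 W.

P_out ≈ 231 W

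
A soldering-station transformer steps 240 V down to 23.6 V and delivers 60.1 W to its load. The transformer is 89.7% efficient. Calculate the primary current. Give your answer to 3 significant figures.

I_p ≈ 0.279 A

P_in = P_out/η = 60.1/0.897 = 67.001 W.
I_p = P_in/V_p = 67.001/240 = 0.279 A.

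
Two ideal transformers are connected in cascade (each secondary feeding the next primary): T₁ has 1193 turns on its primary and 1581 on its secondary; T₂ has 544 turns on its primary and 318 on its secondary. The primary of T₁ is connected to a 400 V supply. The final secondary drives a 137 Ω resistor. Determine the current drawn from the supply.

Secondary of T₁: V = 400.00 × 1581/1193 = 530.09 V.
Secondary of T₂: V = 530.09 × 318/544 = 309.87 V.
I_load = 309.87/137 = 2.2618 A, so P_out = 309.87 × 2.2618 = 700.87 W.
All ideal ⇒ P_in = P_out, so I_supply = 700.87/400 = 1.75 A.

I_supply ≈ 1.75 A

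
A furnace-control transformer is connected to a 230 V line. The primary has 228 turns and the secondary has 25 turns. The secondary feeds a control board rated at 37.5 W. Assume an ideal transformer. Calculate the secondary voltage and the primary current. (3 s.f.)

V_s = V_p × N_s/N_p = 230 × 25/228 = 25.219 V.
I_s = P/V_s = 37.5/25.219 = 1.4870 A.
I_p = I_s × N_s/N_p = 1.4870 × 25/228 = 0.163 A.

V_s ≈ 25.2 V, I_p ≈ 0.163 A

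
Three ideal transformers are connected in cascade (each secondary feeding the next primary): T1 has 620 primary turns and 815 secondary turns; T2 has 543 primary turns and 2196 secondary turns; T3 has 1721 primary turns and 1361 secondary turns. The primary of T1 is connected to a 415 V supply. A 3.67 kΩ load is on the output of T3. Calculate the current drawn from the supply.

Secondary of T1: V = 415.00 × 815/620 = 545.52 V.
Secondary of T2: V = 545.52 × 2196/543 = 2206.2 V.
Secondary of T3: V = 2206.2 × 1361/1721 = 1744.7 V.
I_load = 1744.7/3670 = 0.47540 A, so P_out = 1744.7 × 0.47540 = 829.43 W.
All ideal ⇒ P_in = P_out, so I_supply = 829.43/415 = 2.00 A.

I_supply ≈ 2.00 A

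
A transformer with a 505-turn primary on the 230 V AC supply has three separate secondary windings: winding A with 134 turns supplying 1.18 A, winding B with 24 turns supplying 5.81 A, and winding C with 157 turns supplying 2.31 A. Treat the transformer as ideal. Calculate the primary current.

V_A = 230 × 134/505 = 61.030 V; V_B = 230 × 24/505 = 10.931 V; V_C = 230 × 157/505 = 71.505 V.
P_out = V_A I_A + V_B I_B + V_C I_C = 61.030×1.18 + 10.931×5.81 + 71.505×2.31 = 72.015 + 63.507 + 165.18 = 300.70 W.
Ideal ⇒ P_in = P_out, so I_p = P_out/V_p = 300.70/230 = 1.31 A.

I_p ≈ 1.31 A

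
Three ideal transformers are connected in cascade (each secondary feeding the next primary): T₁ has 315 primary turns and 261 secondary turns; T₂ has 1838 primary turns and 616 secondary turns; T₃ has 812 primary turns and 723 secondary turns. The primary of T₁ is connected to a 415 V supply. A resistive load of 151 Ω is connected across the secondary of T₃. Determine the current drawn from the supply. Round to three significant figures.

Secondary of T₁: V = 415.00 × 261/315 = 343.86 V.
Secondary of T₂: V = 343.86 × 616/1838 = 115.24 V.
Secondary of T₃: V = 115.24 × 723/812 = 102.61 V.
I_load = 102.61/151 = 0.67955 A, so P_out = 102.61 × 0.67955 = 69.729 W.
All ideal ⇒ P_in = P_out, so I_supply = 69.729/415 = 0.168 A.

I_supply ≈ 0.168 A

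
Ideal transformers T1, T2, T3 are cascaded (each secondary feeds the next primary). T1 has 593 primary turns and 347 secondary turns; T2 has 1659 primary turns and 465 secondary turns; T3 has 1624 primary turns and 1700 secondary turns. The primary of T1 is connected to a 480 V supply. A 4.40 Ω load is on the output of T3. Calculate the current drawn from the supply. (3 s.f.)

I_supply ≈ 3.22 A

After T1: V = 480.00 × 347/593 = 280.88 V.
After T2: V = 280.88 × 465/1659 = 78.727 V.
After T3: V = 78.727 × 1700/1624 = 82.411 V.
I_load = 82.411/4.40 = 18.730 A, so P_out = 82.411 × 18.730 = 1543.5 W.
All ideal ⇒ P_in = P_out, so I_supply = 1543.5/480 = 3.22 A.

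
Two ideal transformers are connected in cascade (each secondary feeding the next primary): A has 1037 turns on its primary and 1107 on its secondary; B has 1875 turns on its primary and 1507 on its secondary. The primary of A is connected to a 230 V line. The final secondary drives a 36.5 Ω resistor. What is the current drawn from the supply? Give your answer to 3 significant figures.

I_supply ≈ 4.64 A

Secondary of A: V = 230.00 × 1107/1037 = 245.53 V.
Secondary of B: V = 245.53 × 1507/1875 = 197.34 V.
I_load = 197.34/36.5 = 5.4065 A, so P_out = 197.34 × 5.4065 = 1066.9 W.
All ideal ⇒ P_in = P_out, so I_supply = 1066.9/230 = 4.64 A.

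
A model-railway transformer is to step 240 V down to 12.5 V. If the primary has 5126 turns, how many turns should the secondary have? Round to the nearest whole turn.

N_s = 267 turns

N_s/N_p = V_s/V_p, so N_s = 5126 × 12.5/240 = 267.0 ≈ 267 turns.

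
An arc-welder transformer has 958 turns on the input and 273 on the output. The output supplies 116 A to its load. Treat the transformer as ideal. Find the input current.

I_in ≈ 33.1 A

For an ideal transformer I_in/I_out = N_out/N_in, so I_in = 116 × 273/958 = 33.1 A.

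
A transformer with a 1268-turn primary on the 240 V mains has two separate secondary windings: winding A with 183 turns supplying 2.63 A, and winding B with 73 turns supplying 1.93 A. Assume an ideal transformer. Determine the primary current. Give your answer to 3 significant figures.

I_p ≈ 0.491 A

V_A = 240 × 183/1268 = 34.637 V; V_B = 240 × 73/1268 = 13.817 V.
P_out = V_A I_A + V_B I_B = 34.637×2.63 + 13.817×1.93 = 91.096 + 26.667 = 117.76 W.
Ideal ⇒ P_in = P_out, so I_p = P_out/V_p = 117.76/240 = 0.491 A.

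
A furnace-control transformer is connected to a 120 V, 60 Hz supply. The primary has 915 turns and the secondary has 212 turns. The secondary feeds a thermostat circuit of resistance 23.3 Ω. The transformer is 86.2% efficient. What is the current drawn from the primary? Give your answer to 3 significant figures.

V_s = 120 × 212/915 = 27.803 V.
I_s = V_s/R = 27.803/23.3 = 1.1933 A.
P_out = V_s I_s = 27.803 × 1.1933 = 33.177 W.
P_in = P_out/η = 33.177/0.862 = 38.488 W.
I_p = P_in/V_p = 38.488/120 = 0.321 A.

I_p ≈ 0.321 A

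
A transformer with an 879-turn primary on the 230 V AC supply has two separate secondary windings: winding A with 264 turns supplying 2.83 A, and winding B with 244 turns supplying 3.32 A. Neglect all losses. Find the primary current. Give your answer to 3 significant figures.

V_A = 230 × 264/879 = 69.078 V; V_B = 230 × 244/879 = 63.845 V.
P_out = V_A I_A + V_B I_B = 69.078×2.83 + 63.845×3.32 = 195.49 + 211.97 = 407.46 W.
Ideal ⇒ P_in = P_out, so I_p = P_out/V_p = 407.46/230 = 1.77 A.

I_p ≈ 1.77 A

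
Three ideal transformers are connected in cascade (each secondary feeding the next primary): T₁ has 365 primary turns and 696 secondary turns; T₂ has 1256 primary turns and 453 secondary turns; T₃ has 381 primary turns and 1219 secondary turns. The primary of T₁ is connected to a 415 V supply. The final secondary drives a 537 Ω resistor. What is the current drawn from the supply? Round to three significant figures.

Secondary of T₁: V = 415.00 × 696/365 = 791.34 V.
Secondary of T₂: V = 791.34 × 453/1256 = 285.41 V.
Secondary of T₃: V = 285.41 × 1219/381 = 913.17 V.
I_load = 913.17/537 = 1.7005 A, so P_out = 913.17 × 1.7005 = 1552.8 W.
All ideal ⇒ P_in = P_out, so I_supply = 1552.8/415 = 3.74 A.

I_supply ≈ 3.74 A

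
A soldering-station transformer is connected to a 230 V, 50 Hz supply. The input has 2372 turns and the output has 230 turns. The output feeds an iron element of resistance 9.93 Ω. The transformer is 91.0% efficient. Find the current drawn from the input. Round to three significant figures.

V_out = 230 × 230/2372 = 22.302 V.
I_out = V_out/R = 22.302/9.93 = 2.2459 A.
P_out = V_out I_out = 22.302 × 2.2459 = 50.088 W.
P_in = P_out/η = 50.088/0.910 = 55.042 W.
I_in = P_in/V_in = 55.042/230 = 0.239 A.

I_in ≈ 0.239 A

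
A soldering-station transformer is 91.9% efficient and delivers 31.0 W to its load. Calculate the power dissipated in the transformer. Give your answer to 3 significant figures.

P_loss ≈ 2.73 W

P_in = P_out/η = 31.0/0.919 = 33.7323 W.
P_loss = P_in − P_out = 33.7323 − 31.0 = 2.73 W.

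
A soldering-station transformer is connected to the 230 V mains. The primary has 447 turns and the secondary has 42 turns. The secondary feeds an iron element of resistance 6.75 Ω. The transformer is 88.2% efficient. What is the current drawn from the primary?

V_s = 230 × 42/447 = 21.611 V.
I_s = V_s/R = 21.611/6.75 = 3.2016 A.
P_out = V_s I_s = 21.611 × 3.2016 = 69.189 W.
P_in = P_out/η = 69.189/0.882 = 78.445 W.
I_p = P_in/V_p = 78.445/230 = 0.341 A.

I_p ≈ 0.341 A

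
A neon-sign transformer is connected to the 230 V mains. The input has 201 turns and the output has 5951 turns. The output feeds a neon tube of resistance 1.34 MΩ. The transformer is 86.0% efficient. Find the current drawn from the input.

I_in ≈ 0.175 A

V_out = 230 × 5951/201 = 6809.6 V.
I_out = V_out/R = 6809.6/(1.34×10^6) = 0.0050818 A.
P_out = V_out I_out = 6809.6 × 0.0050818 = 34.605 W.
P_in = P_out/η = 34.605/0.860 = 40.238 W.
I_in = P_in/V_in = 40.238/230 = 0.175 A.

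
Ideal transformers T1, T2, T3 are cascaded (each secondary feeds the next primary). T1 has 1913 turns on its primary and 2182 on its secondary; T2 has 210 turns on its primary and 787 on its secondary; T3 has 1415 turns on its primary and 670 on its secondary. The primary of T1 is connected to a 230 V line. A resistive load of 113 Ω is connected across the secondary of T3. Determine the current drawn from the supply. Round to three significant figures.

I_supply ≈ 8.34 A

Secondary of T1: V = 230.00 × 2182/1913 = 262.34 V.
Secondary of T2: V = 262.34 × 787/210 = 983.16 V.
Secondary of T3: V = 983.16 × 670/1415 = 465.52 V.
I_load = 465.52/113 = 4.1197 A, so P_out = 465.52 × 4.1197 = 1917.8 W.
All ideal ⇒ P_in = P_out, so I_supply = 1917.8/230 = 8.34 A.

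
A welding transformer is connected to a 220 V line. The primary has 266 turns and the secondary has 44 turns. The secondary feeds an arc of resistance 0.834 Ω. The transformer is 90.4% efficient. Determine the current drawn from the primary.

V_s = 220 × 44/266 = 36.391 V.
I_s = V_s/R = 36.391/0.834 = 43.634 A.
P_out = V_s I_s = 36.391 × 43.634 = 1587.9 W.
P_in = P_out/η = 1587.9/0.904 = 1756.5 W.
I_p = P_in/V_p = 1756.5/220 = 7.98 A.

I_p ≈ 7.98 A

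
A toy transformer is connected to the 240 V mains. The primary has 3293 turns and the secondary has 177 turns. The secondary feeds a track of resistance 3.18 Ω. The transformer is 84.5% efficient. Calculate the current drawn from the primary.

I_p ≈ 0.258 A

V_s = 240 × 177/3293 = 12.900 V.
I_s = V_s/R = 12.900/3.18 = 4.0566 A.
P_out = V_s I_s = 12.900 × 4.0566 = 52.331 W.
P_in = P_out/η = 52.331/0.845 = 61.930 W.
I_p = P_in/V_p = 61.930/240 = 0.258 A.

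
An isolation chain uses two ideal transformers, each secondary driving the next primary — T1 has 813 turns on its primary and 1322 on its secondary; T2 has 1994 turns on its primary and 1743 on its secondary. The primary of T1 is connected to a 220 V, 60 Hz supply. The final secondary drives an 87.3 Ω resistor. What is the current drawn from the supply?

I_supply ≈ 5.09 A

Secondary of T1: V = 220.00 × 1322/813 = 357.74 V.
Secondary of T2: V = 357.74 × 1743/1994 = 312.71 V.
I_load = 312.71/87.3 = 3.5820 A, so P_out = 312.71 × 3.5820 = 1120.1 W.
All ideal ⇒ P_in = P_out, so I_supply = 1120.1/220 = 5.09 A.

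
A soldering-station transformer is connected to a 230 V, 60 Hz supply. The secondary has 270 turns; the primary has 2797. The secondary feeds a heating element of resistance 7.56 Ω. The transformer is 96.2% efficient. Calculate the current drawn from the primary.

V_s = 230 × 270/2797 = 22.202 V.
I_s = V_s/R = 22.202/7.56 = 2.9368 A.
P_out = V_s I_s = 22.202 × 2.9368 = 65.204 W.
P_in = P_out/η = 65.204/0.962 = 67.780 W.
I_p = P_in/V_p = 67.780/230 = 0.295 A.

I_p ≈ 0.295 A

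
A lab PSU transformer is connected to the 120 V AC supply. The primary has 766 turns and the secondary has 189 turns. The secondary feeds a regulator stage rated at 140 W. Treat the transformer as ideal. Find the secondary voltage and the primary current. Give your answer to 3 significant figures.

V_s = V_p × N_s/N_p = 120 × 189/766 = 29.608 V.
I_s = P/V_s = 140/29.608 = 4.7284 A.
I_p = I_s × N_s/N_p = 4.7284 × 189/766 = 1.17 A.

V_s ≈ 29.6 V, I_p ≈ 1.17 A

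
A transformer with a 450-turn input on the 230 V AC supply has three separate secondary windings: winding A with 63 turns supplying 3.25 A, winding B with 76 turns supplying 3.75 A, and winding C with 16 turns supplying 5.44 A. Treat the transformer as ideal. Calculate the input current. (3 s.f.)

I_in ≈ 1.28 A

V_A = 230 × 63/450 = 32.200 V; V_B = 230 × 76/450 = 38.844 V; V_C = 230 × 16/450 = 8.1778 V.
P_out = V_A I_A + V_B I_B + V_C I_C = 32.200×3.25 + 38.844×3.75 + 8.1778×5.44 = 104.65 + 145.67 + 44.487 = 294.80 W.
Ideal ⇒ P_in = P_out, so I_in = P_out/V_in = 294.80/230 = 1.28 A.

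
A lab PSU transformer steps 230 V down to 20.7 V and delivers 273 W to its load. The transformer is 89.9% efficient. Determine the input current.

P_in = P_out/η = 273/0.899 = 303.67 W.
I_in = P_in/V_in = 303.67/230 = 1.32 A.

I_in ≈ 1.32 A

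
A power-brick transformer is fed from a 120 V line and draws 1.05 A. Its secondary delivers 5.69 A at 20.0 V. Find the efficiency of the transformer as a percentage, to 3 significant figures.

η ≈ 90.3%

P_in = 120 × 1.05 = 126.000 W.
P_out = 20.0 × 5.69 = 113.800 W.
η = P_out/P_in = 113.800/126.000 = 0.903.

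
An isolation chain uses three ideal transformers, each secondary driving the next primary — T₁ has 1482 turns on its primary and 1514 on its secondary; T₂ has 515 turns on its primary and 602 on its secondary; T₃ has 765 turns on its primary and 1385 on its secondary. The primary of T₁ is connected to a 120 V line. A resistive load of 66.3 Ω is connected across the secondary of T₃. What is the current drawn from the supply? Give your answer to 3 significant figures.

Secondary of T₁: V = 120.00 × 1514/1482 = 122.59 V.
Secondary of T₂: V = 122.59 × 602/515 = 143.30 V.
Secondary of T₃: V = 143.30 × 1385/765 = 259.44 V.
I_load = 259.44/66.3 = 3.9131 A, so P_out = 259.44 × 3.9131 = 1015.2 W.
All ideal ⇒ P_in = P_out, so I_supply = 1015.2/120 = 8.46 A.

I_supply ≈ 8.46 A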